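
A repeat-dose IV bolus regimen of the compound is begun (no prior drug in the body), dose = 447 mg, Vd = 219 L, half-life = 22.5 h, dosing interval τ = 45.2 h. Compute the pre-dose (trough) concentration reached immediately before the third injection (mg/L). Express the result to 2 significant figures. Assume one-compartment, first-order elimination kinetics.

C₀ per dose = Dose / Vd = 447 / 219 = 2.041 mg/L
k = ln2 / t½ = 0.693147 / 22.5 = 0.03081 h⁻¹
Fraction remaining after one interval: r = e^(−kτ) = e^(−0.03081 × 45.2) = 0.2484
Before dose 3, 2 doses have been given (aged 1τ, 2τ).
C_trough = C₀ × (r + r²) = 2.041 × (0.2484 + 0.06170) = 0.6329 mg/L

0.63 mg/L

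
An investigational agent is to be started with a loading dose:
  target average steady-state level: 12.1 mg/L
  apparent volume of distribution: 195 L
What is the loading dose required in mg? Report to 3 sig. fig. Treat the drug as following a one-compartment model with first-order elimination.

2360 mg

LD = Css × Vd = 12.1 × 195 = 2360 mg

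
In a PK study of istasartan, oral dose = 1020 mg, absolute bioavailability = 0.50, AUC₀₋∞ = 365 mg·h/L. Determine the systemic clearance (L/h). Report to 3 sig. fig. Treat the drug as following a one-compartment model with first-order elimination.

1.40 L/h

CL = F·Dose / AUC = 0.50 × 1020 / 365 = 1.397 L/h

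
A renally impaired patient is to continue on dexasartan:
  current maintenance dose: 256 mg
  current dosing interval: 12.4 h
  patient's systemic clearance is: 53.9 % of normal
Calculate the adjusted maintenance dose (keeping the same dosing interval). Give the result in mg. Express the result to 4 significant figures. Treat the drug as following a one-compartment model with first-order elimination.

To keep the same average steady-state level, dosing rate must scale with clearance.
CL ratio = 53.9 / 100 = 0.5390
New dose (same interval) = 256 × 0.5390 = 138.0 mg

138.0 mg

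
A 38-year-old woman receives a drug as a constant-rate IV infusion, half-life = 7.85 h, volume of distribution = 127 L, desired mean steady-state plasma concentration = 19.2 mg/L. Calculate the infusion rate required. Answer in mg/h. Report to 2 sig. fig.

220 mg/h

k = ln2 / t½ = 0.693147 / 7.85 = 0.08830 h⁻¹
CL = k × Vd = 0.08830 × 127 = 11.21 L/h
At steady state, infusion rate R₀ = Css × CL = 19.2 × 11.21 = 215.2 mg/h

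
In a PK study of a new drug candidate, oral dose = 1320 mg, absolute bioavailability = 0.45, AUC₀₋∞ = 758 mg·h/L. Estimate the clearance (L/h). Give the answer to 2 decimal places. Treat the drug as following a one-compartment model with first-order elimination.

CL = F·Dose / AUC = 0.45 × 1320 / 758 = 0.7836 L/h

0.78 L/h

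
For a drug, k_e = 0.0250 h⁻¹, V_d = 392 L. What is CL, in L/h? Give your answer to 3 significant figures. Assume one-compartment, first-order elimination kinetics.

CL = k × Vd = 0.0250 × 392 = 9.800 L/h

9.80 L/h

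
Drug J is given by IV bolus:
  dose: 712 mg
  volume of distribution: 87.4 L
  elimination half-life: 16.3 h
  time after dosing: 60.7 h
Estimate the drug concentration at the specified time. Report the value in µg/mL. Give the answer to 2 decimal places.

C₀ = Dose / Vd = 712.0 / 87.4 = 8.146 mg/L
k = ln2 / t½ = 0.693147 / 16.3 = 0.04252 h⁻¹
C = C₀ · e^(−k·t) = 8.146 × e^(−0.04252 × 60.7)
  = 8.146 × 0.07570 = 0.6167 mg/L
(0.6167 mg/L = 0.6167 µg/mL)

0.62 µg/mL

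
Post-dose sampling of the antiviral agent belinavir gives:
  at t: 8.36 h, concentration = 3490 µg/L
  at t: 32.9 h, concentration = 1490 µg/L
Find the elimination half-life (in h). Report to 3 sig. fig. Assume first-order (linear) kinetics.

20.0 h

k = ln(C₁/C₂) / (t₂ − t₁) = ln(3490/1490) / (32.9 − 8.36)
  = 0.8511 / 24.54 = 0.03468 h⁻¹
t½ = ln2 / k = 0.693147 / 0.03468 = 19.99 h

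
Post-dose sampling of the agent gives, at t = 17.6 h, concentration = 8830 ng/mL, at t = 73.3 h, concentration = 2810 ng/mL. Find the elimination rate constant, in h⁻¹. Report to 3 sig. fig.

0.0206 h⁻¹

k = ln(C₁/C₂) / (t₂ − t₁) = ln(8830/2810) / (73.3 − 17.6)
  = 1.145 / 55.70 = 0.02056 h⁻¹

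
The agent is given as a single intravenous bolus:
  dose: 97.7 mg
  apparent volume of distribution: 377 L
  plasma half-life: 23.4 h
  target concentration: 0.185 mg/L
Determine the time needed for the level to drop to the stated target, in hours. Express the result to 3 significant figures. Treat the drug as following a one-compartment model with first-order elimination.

C₀ = Dose / Vd = 97.70 / 377 = 0.2592 mg/L
k = ln2 / t½ = 0.693147 / 23.4 = 0.02962 h⁻¹
t = ln(C₀ / C) / k = ln(0.2592 / 0.185) / 0.02962
  = ln(1.401) / 0.02962 = 0.3372 / 0.02962 = 11.38 h

11.4 h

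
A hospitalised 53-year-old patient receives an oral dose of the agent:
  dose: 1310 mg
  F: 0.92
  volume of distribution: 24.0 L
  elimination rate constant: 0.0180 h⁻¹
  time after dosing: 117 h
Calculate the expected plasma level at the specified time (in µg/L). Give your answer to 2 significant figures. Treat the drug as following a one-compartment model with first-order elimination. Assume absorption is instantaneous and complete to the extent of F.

6100 µg/L

Amount reaching circulation = F × Dose = 0.92 × 1310 = 1205 mg
C₀ = F·Dose / Vd = 1205 / 24.0 = 50.21 mg/L
C = C₀ · e^(−k·t) = 50.21 × e^(−0.01800 × 117)
  = 50.21 × 0.1217 = 6.111 mg/L
Convert: 6.111 mg/L × 1000 = 6111 µg/L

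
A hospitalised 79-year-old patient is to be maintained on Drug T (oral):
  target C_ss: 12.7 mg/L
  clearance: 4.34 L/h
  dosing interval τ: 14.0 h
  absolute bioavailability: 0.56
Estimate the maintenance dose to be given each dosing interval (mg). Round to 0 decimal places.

At steady state, F × (Dose/τ) = Css × CL.
Dose = Css × CL × τ / F = 12.7 × 4.340 × 14.0 / 0.56 = 1378 mg

1378 mg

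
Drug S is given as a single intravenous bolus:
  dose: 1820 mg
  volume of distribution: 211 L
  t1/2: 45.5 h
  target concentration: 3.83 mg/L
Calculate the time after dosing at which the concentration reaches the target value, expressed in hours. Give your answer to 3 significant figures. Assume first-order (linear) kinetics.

C₀ = Dose / Vd = 1820 / 211 = 8.626 mg/L
k = ln2 / t½ = 0.693147 / 45.5 = 0.01523 h⁻¹
t = ln(C₀ / C) / k = ln(8.626 / 3.83) / 0.01523
  = ln(2.252) / 0.01523 = 0.8118 / 0.01523 = 53.30 h

53.3 h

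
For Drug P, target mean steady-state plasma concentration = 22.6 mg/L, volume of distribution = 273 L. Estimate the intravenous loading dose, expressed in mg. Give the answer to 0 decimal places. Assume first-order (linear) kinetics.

LD = Css × Vd = 22.6 × 273 = 6170 mg

6170 mg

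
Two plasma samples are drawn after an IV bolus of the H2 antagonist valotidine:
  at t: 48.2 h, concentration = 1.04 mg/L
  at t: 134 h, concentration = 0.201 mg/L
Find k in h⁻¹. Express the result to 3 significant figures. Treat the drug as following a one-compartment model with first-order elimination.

0.0192 h⁻¹

k = ln(C₁/C₂) / (t₂ − t₁) = ln(1.04/0.201) / (134 − 48.2)
  = 1.644 / 85.80 = 0.01916 h⁻¹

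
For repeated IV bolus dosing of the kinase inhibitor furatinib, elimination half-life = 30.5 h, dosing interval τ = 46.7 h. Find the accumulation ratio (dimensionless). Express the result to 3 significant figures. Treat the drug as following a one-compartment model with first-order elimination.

1.53

k = ln2 / t½ = 0.693147 / 30.5 = 0.02273 h⁻¹
e^(−kτ) = e^(−0.02273 × 46.7) = 0.3459
Accumulation ratio R = 1 / (1 − e^(−kτ)) = 1 / (1 − 0.3459) = 1.529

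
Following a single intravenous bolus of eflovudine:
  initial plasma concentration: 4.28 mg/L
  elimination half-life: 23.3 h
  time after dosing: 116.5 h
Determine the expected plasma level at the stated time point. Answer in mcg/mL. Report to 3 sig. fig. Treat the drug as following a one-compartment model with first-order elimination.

k = ln2 / t½ = 0.693147 / 23.3 = 0.02975 h⁻¹
t / t½ = 116.5 / 23.3 = 5 half-lives
C = C₀ × (1/2)^5 = 4.280 × 0.03125 = 0.1338 mg/L
(0.1338 mg/L = 0.1338 mcg/mL)

0.134 mcg/mL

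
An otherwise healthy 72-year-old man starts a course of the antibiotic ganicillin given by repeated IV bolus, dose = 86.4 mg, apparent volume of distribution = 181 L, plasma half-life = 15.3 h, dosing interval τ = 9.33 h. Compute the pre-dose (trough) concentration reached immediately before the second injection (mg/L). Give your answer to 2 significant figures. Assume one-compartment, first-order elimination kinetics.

C₀ per dose = Dose / Vd = 86.4 / 181 = 0.4773 mg/L
k = ln2 / t½ = 0.693147 / 15.3 = 0.04530 h⁻¹
Fraction remaining after one interval: r = e^(−kτ) = e^(−0.04530 × 9.33) = 0.6553
Before dose 2, 1 dose has been given (aged 1τ).
C_trough = C₀ × r = 0.4773 × 0.6553 = 0.3128 mg/L

0.31 mg/L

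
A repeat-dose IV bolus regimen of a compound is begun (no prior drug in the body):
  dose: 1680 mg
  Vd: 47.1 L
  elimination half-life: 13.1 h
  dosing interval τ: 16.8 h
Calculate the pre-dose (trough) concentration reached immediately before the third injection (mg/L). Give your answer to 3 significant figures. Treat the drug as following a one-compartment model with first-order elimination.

C₀ per dose = Dose / Vd = 1680 / 47.1 = 35.67 mg/L
k = ln2 / t½ = 0.693147 / 13.1 = 0.05291 h⁻¹
Fraction remaining after one interval: r = e^(−kτ) = e^(−0.05291 × 16.8) = 0.4111
Before dose 3, 2 doses have been given (aged 1τ, 2τ).
C_trough = C₀ × (r + r²) = 35.67 × (0.4111 + 0.1690) = 20.69 mg/L

20.7 mg/L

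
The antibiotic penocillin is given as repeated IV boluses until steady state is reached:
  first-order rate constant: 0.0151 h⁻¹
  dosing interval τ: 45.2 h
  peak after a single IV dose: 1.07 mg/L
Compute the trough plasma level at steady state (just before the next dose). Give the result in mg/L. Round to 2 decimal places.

1.09 mg/L

e^(−kτ) = e^(−0.01510 × 45.2) = 0.5053
Accumulation ratio R = 1 / (1 − e^(−kτ)) = 1 / (1 − 0.5053) = 2.021
Steady-state trough = C₀ × R × e^(−kτ) = 1.07 × 2.021 × 0.5053 = 1.093 mg/L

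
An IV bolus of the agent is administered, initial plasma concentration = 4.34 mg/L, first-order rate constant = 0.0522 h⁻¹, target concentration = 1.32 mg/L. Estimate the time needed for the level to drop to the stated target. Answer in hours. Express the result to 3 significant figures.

t = ln(C₀ / C) / k = ln(4.340 / 1.32) / 0.05220
  = ln(3.288) / 0.05220 = 1.190 / 0.05220 = 22.80 h

22.8 h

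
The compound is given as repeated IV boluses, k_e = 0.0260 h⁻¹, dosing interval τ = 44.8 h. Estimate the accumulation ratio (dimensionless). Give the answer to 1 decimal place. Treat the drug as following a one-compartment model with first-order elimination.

1.5

e^(−kτ) = e^(−0.02600 × 44.8) = 0.3120
Accumulation ratio R = 1 / (1 − e^(−kτ)) = 1 / (1 − 0.3120) = 1.453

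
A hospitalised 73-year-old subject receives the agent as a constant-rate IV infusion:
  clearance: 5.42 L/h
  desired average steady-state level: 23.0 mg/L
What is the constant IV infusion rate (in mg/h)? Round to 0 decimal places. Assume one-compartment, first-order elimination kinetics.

At steady state, infusion rate R₀ = Css × CL = 23.0 × 5.420 = 124.7 mg/h

125 mg/h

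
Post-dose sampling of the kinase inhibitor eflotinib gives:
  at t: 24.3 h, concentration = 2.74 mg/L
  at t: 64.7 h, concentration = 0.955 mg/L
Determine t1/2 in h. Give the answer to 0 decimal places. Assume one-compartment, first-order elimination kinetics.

27 h

k = ln(C₁/C₂) / (t₂ − t₁) = ln(2.74/0.955) / (64.7 − 24.3)
  = 1.054 / 40.40 = 0.02609 h⁻¹
t½ = ln2 / k = 0.693147 / 0.02609 = 26.57 h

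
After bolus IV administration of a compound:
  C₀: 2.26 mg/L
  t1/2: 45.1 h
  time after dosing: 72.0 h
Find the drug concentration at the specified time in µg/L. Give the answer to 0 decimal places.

747 µg/L

k = ln2 / t½ = 0.693147 / 45.1 = 0.01537 h⁻¹
C = C₀ · e^(−k·t) = 2.260 × e^(−0.01537 × 72.0)
  = 2.260 × 0.3307 = 0.7474 mg/L
Convert: 0.7474 mg/L × 1000 = 747.4 µg/L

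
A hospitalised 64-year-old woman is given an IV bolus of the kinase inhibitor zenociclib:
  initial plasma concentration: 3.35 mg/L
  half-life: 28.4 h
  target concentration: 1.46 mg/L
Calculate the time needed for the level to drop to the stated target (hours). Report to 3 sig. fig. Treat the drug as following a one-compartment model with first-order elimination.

34.0 h

k = ln2 / t½ = 0.693147 / 28.4 = 0.02441 h⁻¹
t = ln(C₀ / C) / k = ln(3.350 / 1.46) / 0.02441
  = ln(2.295) / 0.02441 = 0.8307 / 0.02441 = 34.03 h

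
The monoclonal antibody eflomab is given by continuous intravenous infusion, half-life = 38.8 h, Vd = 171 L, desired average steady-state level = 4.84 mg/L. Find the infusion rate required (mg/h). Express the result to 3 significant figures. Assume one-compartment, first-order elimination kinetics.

k = ln2 / t½ = 0.693147 / 38.8 = 0.01786 h⁻¹
CL = k × Vd = 0.01786 × 171 = 3.054 L/h
At steady state, infusion rate R₀ = Css × CL = 4.84 × 3.054 = 14.78 mg/h

14.8 mg/h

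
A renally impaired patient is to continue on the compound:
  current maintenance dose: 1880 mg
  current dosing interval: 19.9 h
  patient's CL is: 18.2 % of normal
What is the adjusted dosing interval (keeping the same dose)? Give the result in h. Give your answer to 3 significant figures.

109 h

To keep the same average steady-state level, dosing rate must scale with clearance.
CL ratio = 18.2 / 100 = 0.1820
New interval (same dose) = 19.9 / 0.1820 = 109.3 h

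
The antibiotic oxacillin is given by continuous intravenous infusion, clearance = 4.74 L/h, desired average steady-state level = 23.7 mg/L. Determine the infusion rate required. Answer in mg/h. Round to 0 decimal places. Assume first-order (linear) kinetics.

112 mg/h

At steady state, infusion rate R₀ = Css × CL = 23.7 × 4.740 = 112.3 mg/h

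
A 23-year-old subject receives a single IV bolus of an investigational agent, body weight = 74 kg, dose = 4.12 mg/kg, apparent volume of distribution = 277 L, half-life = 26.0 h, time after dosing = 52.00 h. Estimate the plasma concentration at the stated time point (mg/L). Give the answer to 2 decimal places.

0.28 mg/L

Total dose = 4.12 × 74 = 304.9 mg
C₀ = Dose / Vd = 304.9 / 277 = 1.101 mg/L
k = ln2 / t½ = 0.693147 / 26.0 = 0.02666 h⁻¹
t / t½ = 52.00 / 26.0 = 2 half-lives
C = C₀ × (1/2)^2 = 1.101 × 0.2500 = 0.2753 mg/L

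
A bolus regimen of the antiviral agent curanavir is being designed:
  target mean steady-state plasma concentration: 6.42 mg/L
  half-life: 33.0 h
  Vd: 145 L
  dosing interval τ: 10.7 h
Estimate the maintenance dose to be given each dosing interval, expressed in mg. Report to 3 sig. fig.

209 mg

k = ln2 / t½ = 0.693147 / 33.0 = 0.02100 h⁻¹
CL = k × Vd = 0.02100 × 145 = 3.045 L/h
At steady state, Dose/τ = Css × CL.
Dose = Css × CL × τ = 6.42 × 3.045 × 10.7 = 209.2 mg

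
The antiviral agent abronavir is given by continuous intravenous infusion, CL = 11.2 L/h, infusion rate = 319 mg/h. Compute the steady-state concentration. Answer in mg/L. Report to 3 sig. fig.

At steady state Css = R₀ / CL = 319 / 11.20 = 28.48 mg/L

28.5 mg/L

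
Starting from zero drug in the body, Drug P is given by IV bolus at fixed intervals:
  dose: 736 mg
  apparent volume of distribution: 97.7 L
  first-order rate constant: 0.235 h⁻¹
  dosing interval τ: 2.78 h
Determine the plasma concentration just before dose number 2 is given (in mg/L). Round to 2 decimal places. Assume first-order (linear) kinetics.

C₀ per dose = Dose / Vd = 736 / 97.7 = 7.533 mg/L
Fraction remaining after one interval: r = e^(−kτ) = e^(−0.2350 × 2.78) = 0.5203
Before dose 2, 1 dose has been given (aged 1τ).
C_trough = C₀ × r = 7.533 × 0.5203 = 3.919 mg/L

3.92 mg/L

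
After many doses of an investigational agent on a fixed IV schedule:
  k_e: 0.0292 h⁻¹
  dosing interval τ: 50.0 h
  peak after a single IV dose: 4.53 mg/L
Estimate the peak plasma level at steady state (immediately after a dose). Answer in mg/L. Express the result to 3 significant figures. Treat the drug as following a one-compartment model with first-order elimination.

e^(−kτ) = e^(−0.02920 × 50.0) = 0.2322
Accumulation ratio R = 1 / (1 − e^(−kτ)) = 1 / (1 − 0.2322) = 1.302
Steady-state peak = C₀ × R = 4.53 × 1.302 = 5.898 mg/L

5.90 mg/L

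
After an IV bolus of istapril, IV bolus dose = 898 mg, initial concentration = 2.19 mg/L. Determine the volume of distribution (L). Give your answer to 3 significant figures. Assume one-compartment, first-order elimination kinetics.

Vd = Dose / C₀ = 898.0 / 2.19 = 410.0 L

410 L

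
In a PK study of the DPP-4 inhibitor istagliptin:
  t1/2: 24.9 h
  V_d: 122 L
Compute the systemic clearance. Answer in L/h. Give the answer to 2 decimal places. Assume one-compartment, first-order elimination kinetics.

3.40 L/h

k = ln2 / t½ = 0.693147 / 24.9 = 0.02784 h⁻¹
CL = k × Vd = 0.02784 × 122 = 3.396 L/h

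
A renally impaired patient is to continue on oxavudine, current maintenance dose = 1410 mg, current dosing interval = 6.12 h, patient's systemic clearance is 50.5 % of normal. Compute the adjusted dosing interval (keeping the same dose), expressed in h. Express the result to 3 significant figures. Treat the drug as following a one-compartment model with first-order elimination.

To keep the same average steady-state level, dosing rate must scale with clearance.
CL ratio = 50.5 / 100 = 0.5050
New interval (same dose) = 6.12 / 0.5050 = 12.12 h

12.1 h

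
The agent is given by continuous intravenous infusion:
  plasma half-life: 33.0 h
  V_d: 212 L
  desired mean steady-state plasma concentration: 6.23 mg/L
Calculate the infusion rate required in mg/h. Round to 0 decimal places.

28 mg/h

k = ln2 / t½ = 0.693147 / 33.0 = 0.02100 h⁻¹
CL = k × Vd = 0.02100 × 212 = 4.452 L/h
At steady state, infusion rate R₀ = Css × CL = 6.23 × 4.452 = 27.74 mg/h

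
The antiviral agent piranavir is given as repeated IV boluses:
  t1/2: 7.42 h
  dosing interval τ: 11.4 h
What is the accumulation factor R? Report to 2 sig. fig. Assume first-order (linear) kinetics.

1.5

k = ln2 / t½ = 0.693147 / 7.42 = 0.09342 h⁻¹
e^(−kτ) = e^(−0.09342 × 11.4) = 0.3447
Accumulation ratio R = 1 / (1 − e^(−kτ)) = 1 / (1 − 0.3447) = 1.526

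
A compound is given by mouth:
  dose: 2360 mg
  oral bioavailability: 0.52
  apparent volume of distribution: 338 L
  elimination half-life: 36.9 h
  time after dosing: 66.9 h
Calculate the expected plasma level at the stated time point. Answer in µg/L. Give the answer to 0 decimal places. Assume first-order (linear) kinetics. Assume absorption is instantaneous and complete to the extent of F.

1033 µg/L

Amount reaching circulation = F × Dose = 0.52 × 2360 = 1227 mg
C₀ = F·Dose / Vd = 1227 / 338 = 3.630 mg/L
k = ln2 / t½ = 0.693147 / 36.9 = 0.01878 h⁻¹
C = C₀ · e^(−k·t) = 3.630 × e^(−0.01878 × 66.9)
  = 3.630 × 0.2847 = 1.033 mg/L
Convert: 1.033 mg/L × 1000 = 1033 µg/L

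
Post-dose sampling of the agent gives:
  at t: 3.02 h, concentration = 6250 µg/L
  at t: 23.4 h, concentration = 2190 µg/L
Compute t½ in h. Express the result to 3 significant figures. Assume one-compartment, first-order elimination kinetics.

13.5 h

k = ln(C₁/C₂) / (t₂ − t₁) = ln(6250/2190) / (23.4 − 3.02)
  = 1.049 / 20.38 = 0.05147 h⁻¹
t½ = ln2 / k = 0.693147 / 0.05147 = 13.47 h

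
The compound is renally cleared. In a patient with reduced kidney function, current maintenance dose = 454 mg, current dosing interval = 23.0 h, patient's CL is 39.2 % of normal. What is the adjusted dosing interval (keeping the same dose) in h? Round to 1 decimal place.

To keep the same average steady-state level, dosing rate must scale with clearance.
CL ratio = 39.2 / 100 = 0.3920
New interval (same dose) = 23.0 / 0.3920 = 58.67 h

58.7 h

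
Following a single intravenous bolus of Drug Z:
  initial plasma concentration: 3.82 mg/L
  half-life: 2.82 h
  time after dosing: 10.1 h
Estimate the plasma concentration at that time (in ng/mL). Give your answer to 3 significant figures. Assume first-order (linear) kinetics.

k = ln2 / t½ = 0.693147 / 2.82 = 0.2458 h⁻¹
C = C₀ · e^(−k·t) = 3.820 × e^(−0.2458 × 10.1)
  = 3.820 × 0.08353 = 0.3191 mg/L
Convert: 0.3191 mg/L × 1000 = 319.1 ng/mL

319 ng/mL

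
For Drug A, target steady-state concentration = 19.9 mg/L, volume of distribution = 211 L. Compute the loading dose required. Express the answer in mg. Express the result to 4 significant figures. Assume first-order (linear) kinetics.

4199 mg

LD = Css × Vd = 19.9 × 211 = 4199 mg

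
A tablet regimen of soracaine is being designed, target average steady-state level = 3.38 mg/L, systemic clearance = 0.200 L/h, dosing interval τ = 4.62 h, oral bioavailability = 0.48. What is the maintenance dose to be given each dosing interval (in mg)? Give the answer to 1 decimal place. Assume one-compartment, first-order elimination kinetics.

6.5 mg

At steady state, F × (Dose/τ) = Css × CL.
Dose = Css × CL × τ / F = 3.38 × 0.2000 × 4.62 / 0.48 = 6.507 mg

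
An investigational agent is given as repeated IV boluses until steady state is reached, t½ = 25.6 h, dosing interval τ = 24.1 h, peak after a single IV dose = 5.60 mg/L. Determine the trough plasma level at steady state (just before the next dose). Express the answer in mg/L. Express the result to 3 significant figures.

k = ln2 / t½ = 0.693147 / 25.6 = 0.02708 h⁻¹
e^(−kτ) = e^(−0.02708 × 24.1) = 0.5207
Accumulation ratio R = 1 / (1 − e^(−kτ)) = 1 / (1 − 0.5207) = 2.086
Steady-state trough = C₀ × R × e^(−kτ) = 5.60 × 2.086 × 0.5207 = 6.083 mg/L

6.08 mg/L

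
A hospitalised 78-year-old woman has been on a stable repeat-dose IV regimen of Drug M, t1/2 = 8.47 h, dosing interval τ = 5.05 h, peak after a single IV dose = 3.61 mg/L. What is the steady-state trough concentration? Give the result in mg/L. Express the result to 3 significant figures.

k = ln2 / t½ = 0.693147 / 8.47 = 0.08184 h⁻¹
e^(−kτ) = e^(−0.08184 × 5.05) = 0.6615
Accumulation ratio R = 1 / (1 − e^(−kτ)) = 1 / (1 − 0.6615) = 2.954
Steady-state trough = C₀ × R × e^(−kτ) = 3.61 × 2.954 × 0.6615 = 7.054 mg/L

7.05 mg/L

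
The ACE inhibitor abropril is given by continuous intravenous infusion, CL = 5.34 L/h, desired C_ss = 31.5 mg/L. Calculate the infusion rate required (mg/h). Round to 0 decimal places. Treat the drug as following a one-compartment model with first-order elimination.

168 mg/h

At steady state, infusion rate R₀ = Css × CL = 31.5 × 5.340 = 168.2 mg/h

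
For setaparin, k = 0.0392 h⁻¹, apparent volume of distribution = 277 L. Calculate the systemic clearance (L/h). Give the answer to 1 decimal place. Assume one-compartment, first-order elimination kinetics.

10.9 L/h

CL = k × Vd = 0.0392 × 277 = 10.86 L/h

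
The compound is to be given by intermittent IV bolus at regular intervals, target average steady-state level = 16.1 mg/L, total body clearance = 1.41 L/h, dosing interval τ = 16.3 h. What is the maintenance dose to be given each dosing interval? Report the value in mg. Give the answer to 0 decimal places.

At steady state, Dose/τ = Css × CL.
Dose = Css × CL × τ = 16.1 × 1.410 × 16.3 = 370.0 mg

370 mg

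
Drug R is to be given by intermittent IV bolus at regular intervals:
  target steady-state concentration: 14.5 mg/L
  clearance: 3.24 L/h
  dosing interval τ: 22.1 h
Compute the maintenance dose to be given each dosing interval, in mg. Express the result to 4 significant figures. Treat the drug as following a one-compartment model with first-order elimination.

1038 mg

At steady state, Dose/τ = Css × CL.
Dose = Css × CL × τ = 14.5 × 3.240 × 22.1 = 1038 mg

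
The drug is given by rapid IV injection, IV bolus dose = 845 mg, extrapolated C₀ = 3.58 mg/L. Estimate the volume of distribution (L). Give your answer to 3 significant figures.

Vd = Dose / C₀ = 845.0 / 3.58 = 236.0 L

236 L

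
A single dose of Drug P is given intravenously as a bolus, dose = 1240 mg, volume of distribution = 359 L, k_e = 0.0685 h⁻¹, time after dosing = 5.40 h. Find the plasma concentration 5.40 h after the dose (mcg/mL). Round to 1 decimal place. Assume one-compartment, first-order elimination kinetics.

2.4 mcg/mL

C₀ = Dose / Vd = 1240 / 359 = 3.454 mg/L
C = C₀ · e^(−k·t) = 3.454 × e^(−0.06850 × 5.40)
  = 3.454 × 0.6908 = 2.386 mg/L
(2.386 mg/L = 2.386 mcg/mL)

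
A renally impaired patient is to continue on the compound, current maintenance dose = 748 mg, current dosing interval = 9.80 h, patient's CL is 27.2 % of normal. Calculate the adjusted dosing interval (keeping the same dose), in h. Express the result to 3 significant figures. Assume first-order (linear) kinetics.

To keep the same average steady-state level, dosing rate must scale with clearance.
CL ratio = 27.2 / 100 = 0.2720
New interval (same dose) = 9.80 / 0.2720 = 36.03 h

36.0 h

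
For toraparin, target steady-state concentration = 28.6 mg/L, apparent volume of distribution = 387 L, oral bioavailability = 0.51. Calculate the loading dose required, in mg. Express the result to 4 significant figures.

21700 mg

LD = Css × Vd / F = 28.6 × 387 / 0.51 = 21700 mg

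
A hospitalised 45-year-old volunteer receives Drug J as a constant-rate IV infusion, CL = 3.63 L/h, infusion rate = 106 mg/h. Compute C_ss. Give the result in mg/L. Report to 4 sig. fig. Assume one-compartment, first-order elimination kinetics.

29.20 mg/L

At steady state Css = R₀ / CL = 106 / 3.630 = 29.20 mg/L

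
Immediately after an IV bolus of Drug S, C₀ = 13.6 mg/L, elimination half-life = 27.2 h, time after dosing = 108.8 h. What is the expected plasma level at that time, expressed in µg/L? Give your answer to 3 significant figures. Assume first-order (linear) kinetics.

k = ln2 / t½ = 0.693147 / 27.2 = 0.02548 h⁻¹
t / t½ = 108.8 / 27.2 = 4 half-lives
C = C₀ × (1/2)^4 = 13.60 × 0.06250 = 0.8500 mg/L
Convert: 0.8500 mg/L × 1000 = 850.0 µg/L

850 µg/L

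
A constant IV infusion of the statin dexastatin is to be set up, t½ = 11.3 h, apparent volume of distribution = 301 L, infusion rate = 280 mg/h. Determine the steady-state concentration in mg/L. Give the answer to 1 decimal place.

15.2 mg/L

k = ln2 / t½ = 0.693147 / 11.3 = 0.06134 h⁻¹
CL = k × Vd = 0.06134 × 301 = 18.46 L/h
At steady state Css = R₀ / CL = 280 / 18.46 = 15.17 mg/L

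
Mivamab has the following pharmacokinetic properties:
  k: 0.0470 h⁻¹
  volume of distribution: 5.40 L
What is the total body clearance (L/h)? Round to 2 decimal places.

CL = k × Vd = 0.0470 × 5.40 = 0.2538 L/h

0.25 L/h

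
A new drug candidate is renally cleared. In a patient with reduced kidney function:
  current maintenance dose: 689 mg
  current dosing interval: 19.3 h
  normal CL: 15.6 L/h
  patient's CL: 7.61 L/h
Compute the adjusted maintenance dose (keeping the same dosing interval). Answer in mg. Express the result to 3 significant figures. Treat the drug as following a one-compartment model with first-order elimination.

336 mg

To keep the same average steady-state level, dosing rate must scale with clearance.
CL ratio = 7.61 / 15.6 = 0.4878
New dose (same interval) = 689 × 0.4878 = 336.1 mg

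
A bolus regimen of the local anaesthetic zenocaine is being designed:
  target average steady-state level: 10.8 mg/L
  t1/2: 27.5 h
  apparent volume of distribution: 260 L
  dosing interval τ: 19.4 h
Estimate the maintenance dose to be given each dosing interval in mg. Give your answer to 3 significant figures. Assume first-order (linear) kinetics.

k = ln2 / t½ = 0.693147 / 27.5 = 0.02521 h⁻¹
CL = k × Vd = 0.02521 × 260 = 6.555 L/h
At steady state, Dose/τ = Css × CL.
Dose = Css × CL × τ = 10.8 × 6.555 × 19.4 = 1373 mg

1370 mg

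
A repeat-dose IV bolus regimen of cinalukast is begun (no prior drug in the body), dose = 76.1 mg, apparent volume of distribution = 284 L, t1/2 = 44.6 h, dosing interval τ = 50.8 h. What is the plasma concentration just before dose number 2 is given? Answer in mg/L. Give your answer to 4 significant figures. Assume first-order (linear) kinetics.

C₀ per dose = Dose / Vd = 76.1 / 284 = 0.2680 mg/L
k = ln2 / t½ = 0.693147 / 44.6 = 0.01554 h⁻¹
Fraction remaining after one interval: r = e^(−kτ) = e^(−0.01554 × 50.8) = 0.4541
Before dose 2, 1 dose has been given (aged 1τ).
C_trough = C₀ × r = 0.2680 × 0.4541 = 0.1217 mg/L

0.1217 mg/L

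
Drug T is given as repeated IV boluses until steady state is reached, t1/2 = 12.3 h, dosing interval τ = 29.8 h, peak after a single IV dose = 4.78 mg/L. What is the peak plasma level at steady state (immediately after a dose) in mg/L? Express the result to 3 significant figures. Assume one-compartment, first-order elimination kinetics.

k = ln2 / t½ = 0.693147 / 12.3 = 0.05635 h⁻¹
e^(−kτ) = e^(−0.05635 × 29.8) = 0.1865
Accumulation ratio R = 1 / (1 − e^(−kτ)) = 1 / (1 − 0.1865) = 1.229
Steady-state peak = C₀ × R = 4.78 × 1.229 = 5.875 mg/L

5.88 mg/L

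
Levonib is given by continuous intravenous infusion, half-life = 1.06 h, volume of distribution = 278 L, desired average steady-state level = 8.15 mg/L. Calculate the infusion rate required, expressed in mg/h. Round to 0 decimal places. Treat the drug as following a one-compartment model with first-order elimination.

k = ln2 / t½ = 0.693147 / 1.06 = 0.6539 h⁻¹
CL = k × Vd = 0.6539 × 278 = 181.8 L/h
At steady state, infusion rate R₀ = Css × CL = 8.15 × 181.8 = 1482 mg/h

1482 mg/h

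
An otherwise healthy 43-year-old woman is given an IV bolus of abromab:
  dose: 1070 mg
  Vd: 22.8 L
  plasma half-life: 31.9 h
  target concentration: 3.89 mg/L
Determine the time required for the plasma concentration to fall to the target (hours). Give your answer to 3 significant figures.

C₀ = Dose / Vd = 1070 / 22.8 = 46.93 mg/L
k = ln2 / t½ = 0.693147 / 31.9 = 0.02173 h⁻¹
t = ln(C₀ / C) / k = ln(46.93 / 3.89) / 0.02173
  = ln(12.06) / 0.02173 = 2.490 / 0.02173 = 114.6 h

115 h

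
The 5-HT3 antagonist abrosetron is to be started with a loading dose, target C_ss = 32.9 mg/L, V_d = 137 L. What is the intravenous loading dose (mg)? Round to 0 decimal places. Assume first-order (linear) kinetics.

4507 mg

LD = Css × Vd = 32.9 × 137 = 4507 mg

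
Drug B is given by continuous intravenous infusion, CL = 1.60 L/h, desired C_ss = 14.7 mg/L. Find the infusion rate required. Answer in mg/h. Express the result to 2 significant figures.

At steady state, infusion rate R₀ = Css × CL = 14.7 × 1.600 = 23.52 mg/h

24 mg/h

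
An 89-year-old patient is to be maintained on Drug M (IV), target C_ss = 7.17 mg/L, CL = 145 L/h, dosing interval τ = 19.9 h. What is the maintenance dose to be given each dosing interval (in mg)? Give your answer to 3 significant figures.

At steady state, Dose/τ = Css × CL.
Dose = Css × CL × τ = 7.17 × 145.0 × 19.9 = 20690 mg

20700 mg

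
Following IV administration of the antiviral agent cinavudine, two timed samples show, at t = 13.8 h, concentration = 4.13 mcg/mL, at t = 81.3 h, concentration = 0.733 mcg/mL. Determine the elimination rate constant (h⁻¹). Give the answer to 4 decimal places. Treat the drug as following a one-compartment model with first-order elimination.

0.0256 h⁻¹

k = ln(C₁/C₂) / (t₂ − t₁) = ln(4.13/0.733) / (81.3 − 13.8)
  = 1.729 / 67.50 = 0.02561 h⁻¹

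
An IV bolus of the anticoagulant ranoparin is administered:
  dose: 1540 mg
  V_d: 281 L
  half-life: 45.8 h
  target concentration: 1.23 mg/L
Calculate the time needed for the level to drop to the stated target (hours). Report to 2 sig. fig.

C₀ = Dose / Vd = 1540 / 281 = 5.480 mg/L
k = ln2 / t½ = 0.693147 / 45.8 = 0.01513 h⁻¹
t = ln(C₀ / C) / k = ln(5.480 / 1.23) / 0.01513
  = ln(4.455) / 0.01513 = 1.494 / 0.01513 = 98.74 h

99 h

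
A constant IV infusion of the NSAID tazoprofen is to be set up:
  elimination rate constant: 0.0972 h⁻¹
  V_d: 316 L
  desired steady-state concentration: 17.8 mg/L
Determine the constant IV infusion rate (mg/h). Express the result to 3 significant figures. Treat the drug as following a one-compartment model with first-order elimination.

547 mg/h

CL = k × Vd = 0.09720 × 316 = 30.72 L/h
At steady state, infusion rate R₀ = Css × CL = 17.8 × 30.72 = 546.8 mg/h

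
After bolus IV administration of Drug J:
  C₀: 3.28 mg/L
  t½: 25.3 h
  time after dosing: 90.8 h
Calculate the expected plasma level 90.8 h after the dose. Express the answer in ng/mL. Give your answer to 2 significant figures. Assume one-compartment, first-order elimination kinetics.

k = ln2 / t½ = 0.693147 / 25.3 = 0.02740 h⁻¹
C = C₀ · e^(−k·t) = 3.280 × e^(−0.02740 × 90.8)
  = 3.280 × 0.08308 = 0.2725 mg/L
Convert: 0.2725 mg/L × 1000 = 272.5 ng/mL

270 ng/mL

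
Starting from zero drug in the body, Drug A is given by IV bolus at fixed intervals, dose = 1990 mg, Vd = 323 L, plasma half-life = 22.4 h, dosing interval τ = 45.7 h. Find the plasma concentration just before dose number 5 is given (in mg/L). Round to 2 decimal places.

C₀ per dose = Dose / Vd = 1990 / 323 = 6.161 mg/L
k = ln2 / t½ = 0.693147 / 22.4 = 0.03094 h⁻¹
Fraction remaining after one interval: r = e^(−kτ) = e^(−0.03094 × 45.7) = 0.2432
Before dose 5, 4 doses have been given (aged 1τ, 2τ, 3τ, 4τ).
C_trough = C₀ × (r + r² + … + r^4) = C₀ × r(1−r^4)/(1−r)
        = 6.161 × 0.2432 × (1 − 0.003498) / (1 − 0.2432) = 1.973 mg/L

1.97 mg/L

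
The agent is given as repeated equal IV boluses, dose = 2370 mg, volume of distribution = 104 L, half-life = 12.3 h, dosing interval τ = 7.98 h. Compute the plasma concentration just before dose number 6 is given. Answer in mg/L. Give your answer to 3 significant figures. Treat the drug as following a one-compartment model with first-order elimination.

C₀ per dose = Dose / Vd = 2370 / 104 = 22.79 mg/L
k = ln2 / t½ = 0.693147 / 12.3 = 0.05635 h⁻¹
Fraction remaining after one interval: r = e^(−kτ) = e^(−0.05635 × 7.98) = 0.6378
Before dose 6, 5 doses have been given (aged 1τ, 2τ, 3τ, 4τ, 5τ).
C_trough = C₀ × (r + r² + … + r^5) = C₀ × r(1−r^5)/(1−r)
        = 22.79 × 0.6378 × (1 − 0.1055) / (1 − 0.6378) = 35.90 mg/L

35.9 mg/L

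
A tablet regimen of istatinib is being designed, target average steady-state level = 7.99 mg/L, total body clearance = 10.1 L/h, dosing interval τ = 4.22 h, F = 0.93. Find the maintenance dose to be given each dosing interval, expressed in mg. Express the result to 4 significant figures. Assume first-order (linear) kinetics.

At steady state, F × (Dose/τ) = Css × CL.
Dose = Css × CL × τ / F = 7.99 × 10.10 × 4.22 / 0.93 = 366.2 mg

366.2 mg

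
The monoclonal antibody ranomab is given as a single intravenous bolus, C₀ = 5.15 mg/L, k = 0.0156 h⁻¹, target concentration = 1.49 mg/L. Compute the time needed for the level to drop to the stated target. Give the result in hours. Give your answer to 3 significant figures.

t = ln(C₀ / C) / k = ln(5.150 / 1.49) / 0.01560
  = ln(3.456) / 0.01560 = 1.240 / 0.01560 = 79.49 h

79.5 h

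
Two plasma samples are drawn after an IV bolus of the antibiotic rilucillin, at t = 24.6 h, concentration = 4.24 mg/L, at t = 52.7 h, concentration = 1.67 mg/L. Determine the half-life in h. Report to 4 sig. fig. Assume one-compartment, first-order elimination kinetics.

20.90 h

k = ln(C₁/C₂) / (t₂ − t₁) = ln(4.24/1.67) / (52.7 − 24.6)
  = 0.9317 / 28.10 = 0.03316 h⁻¹
t½ = ln2 / k = 0.693147 / 0.03316 = 20.90 h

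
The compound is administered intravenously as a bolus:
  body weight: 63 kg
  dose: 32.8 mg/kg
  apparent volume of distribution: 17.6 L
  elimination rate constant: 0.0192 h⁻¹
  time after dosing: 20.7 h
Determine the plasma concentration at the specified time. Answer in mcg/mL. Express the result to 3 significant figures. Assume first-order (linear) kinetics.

Total dose = 32.8 × 63 = 2066 mg
C₀ = Dose / Vd = 2066 / 17.6 = 117.4 mg/L
C = C₀ · e^(−k·t) = 117.4 × e^(−0.01920 × 20.7)
  = 117.4 × 0.6720 = 78.89 mg/L
(78.89 mg/L = 78.89 mcg/mL)

78.9 mcg/mL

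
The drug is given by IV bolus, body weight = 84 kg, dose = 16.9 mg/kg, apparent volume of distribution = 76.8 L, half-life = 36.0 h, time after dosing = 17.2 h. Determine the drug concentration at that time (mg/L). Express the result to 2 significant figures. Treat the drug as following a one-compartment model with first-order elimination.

Total dose = 16.9 × 84 = 1420 mg
C₀ = Dose / Vd = 1420 / 76.8 = 18.49 mg/L
k = ln2 / t½ = 0.693147 / 36.0 = 0.01925 h⁻¹
C = C₀ · e^(−k·t) = 18.49 × e^(−0.01925 × 17.2)
  = 18.49 × 0.7181 = 13.28 mg/L

13 mg/L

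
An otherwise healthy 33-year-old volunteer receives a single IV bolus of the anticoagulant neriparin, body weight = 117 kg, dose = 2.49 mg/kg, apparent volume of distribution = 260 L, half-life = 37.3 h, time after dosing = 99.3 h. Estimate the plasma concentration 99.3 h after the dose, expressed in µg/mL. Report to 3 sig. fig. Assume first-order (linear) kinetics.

Total dose = 2.49 × 117 = 291.3 mg
C₀ = Dose / Vd = 291.3 / 260 = 1.120 mg/L
k = ln2 / t½ = 0.693147 / 37.3 = 0.01858 h⁻¹
C = C₀ · e^(−k·t) = 1.120 × e^(−0.01858 × 99.3)
  = 1.120 × 0.1580 = 0.1770 mg/L
(0.1770 mg/L = 0.1770 µg/mL)

0.177 µg/mL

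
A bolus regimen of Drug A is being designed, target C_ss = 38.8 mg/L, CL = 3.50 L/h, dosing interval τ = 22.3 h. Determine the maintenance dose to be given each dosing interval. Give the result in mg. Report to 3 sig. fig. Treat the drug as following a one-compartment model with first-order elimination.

At steady state, Dose/τ = Css × CL.
Dose = Css × CL × τ = 38.8 × 3.500 × 22.3 = 3028 mg

3030 mg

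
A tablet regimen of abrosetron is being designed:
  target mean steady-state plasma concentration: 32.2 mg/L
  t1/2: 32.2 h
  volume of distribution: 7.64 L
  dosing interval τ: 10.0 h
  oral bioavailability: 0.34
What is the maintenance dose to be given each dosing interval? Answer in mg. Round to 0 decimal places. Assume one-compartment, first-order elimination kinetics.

k = ln2 / t½ = 0.693147 / 32.2 = 0.02153 h⁻¹
CL = k × Vd = 0.02153 × 7.64 = 0.1645 L/h
At steady state, F × (Dose/τ) = Css × CL.
Dose = Css × CL × τ / F = 32.2 × 0.1645 × 10.0 / 0.34 = 155.8 mg

156 mg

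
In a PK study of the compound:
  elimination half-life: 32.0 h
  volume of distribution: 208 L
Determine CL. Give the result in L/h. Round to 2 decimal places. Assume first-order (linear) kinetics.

4.51 L/h

k = ln2 / t½ = 0.693147 / 32.0 = 0.02166 h⁻¹
CL = k × Vd = 0.02166 × 208 = 4.505 L/h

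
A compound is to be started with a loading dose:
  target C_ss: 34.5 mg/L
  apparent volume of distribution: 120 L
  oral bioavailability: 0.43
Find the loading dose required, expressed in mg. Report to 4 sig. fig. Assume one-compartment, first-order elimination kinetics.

LD = Css × Vd / F = 34.5 × 120 / 0.43 = 9628 mg

9628 mg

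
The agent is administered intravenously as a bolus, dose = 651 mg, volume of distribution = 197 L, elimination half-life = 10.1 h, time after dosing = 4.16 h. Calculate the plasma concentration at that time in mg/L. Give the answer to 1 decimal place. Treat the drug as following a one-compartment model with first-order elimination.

2.5 mg/L

C₀ = Dose / Vd = 651.0 / 197 = 3.305 mg/L
k = ln2 / t½ = 0.693147 / 10.1 = 0.06863 h⁻¹
C = C₀ · e^(−k·t) = 3.305 × e^(−0.06863 × 4.16)
  = 3.305 × 0.7516 = 2.484 mg/L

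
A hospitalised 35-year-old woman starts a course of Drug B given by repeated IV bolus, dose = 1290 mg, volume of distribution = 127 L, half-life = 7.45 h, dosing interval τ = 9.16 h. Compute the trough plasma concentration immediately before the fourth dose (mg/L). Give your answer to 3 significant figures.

C₀ per dose = Dose / Vd = 1290 / 127 = 10.16 mg/L
k = ln2 / t½ = 0.693147 / 7.45 = 0.09304 h⁻¹
Fraction remaining after one interval: r = e^(−kτ) = e^(−0.09304 × 9.16) = 0.4265
Before dose 4, 3 doses have been given (aged 1τ, 2τ, 3τ).
C_trough = C₀ × (r + r² + … + r^3) = C₀ × r(1−r^3)/(1−r)
        = 10.16 × 0.4265 × (1 − 0.07758) / (1 − 0.4265) = 6.970 mg/L

6.97 mg/L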